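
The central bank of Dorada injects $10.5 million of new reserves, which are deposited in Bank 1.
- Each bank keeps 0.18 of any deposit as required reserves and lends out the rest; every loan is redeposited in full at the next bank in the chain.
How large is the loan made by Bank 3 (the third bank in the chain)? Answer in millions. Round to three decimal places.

Each bank lends a fraction (1 − rr) = 0.8200 of the deposit it receives, so Bank 3 receives 10.5·0.8200^2 and lends 10.5·0.8200^3 ≈ 5.7894 million.

$5.789 million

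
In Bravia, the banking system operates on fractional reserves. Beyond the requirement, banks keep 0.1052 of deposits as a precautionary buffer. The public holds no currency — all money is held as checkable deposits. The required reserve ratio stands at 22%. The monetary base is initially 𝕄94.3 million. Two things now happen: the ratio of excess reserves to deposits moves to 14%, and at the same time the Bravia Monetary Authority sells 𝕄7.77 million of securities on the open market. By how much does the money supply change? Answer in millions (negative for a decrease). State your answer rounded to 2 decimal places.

-49.61 million

Before: m₁ = 1 / (0.22 + 0.1052) ≈ 3.07503, MB₁ = 94.3, so M₁ = 3.07503 × 94.3 ≈ 289.9753 million.
After: m₂ = 1 / (0.22 + 0.14) ≈ 2.77778, MB₂ = 94.3 − 7.77 = 86.53, so M₂ = 2.77778 × 86.53 ≈ 240.3613 million.
ΔM = M₂ − M₁ = 240.3613 − 289.9753 = -49.614 million.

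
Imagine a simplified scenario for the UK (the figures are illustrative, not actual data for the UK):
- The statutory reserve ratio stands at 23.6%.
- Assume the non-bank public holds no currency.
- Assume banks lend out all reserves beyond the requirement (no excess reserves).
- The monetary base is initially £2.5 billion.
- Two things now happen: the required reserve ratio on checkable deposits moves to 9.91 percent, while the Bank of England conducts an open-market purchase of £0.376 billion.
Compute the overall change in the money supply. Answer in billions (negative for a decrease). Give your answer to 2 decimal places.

Before: m₁ = 1 / (0.236) ≈ 4.2373, MB₁ = 2.5, so M₁ = 4.2373 × 2.5 ≈ 10.5933 billion.
After: m₂ = 1 / (0.0991) ≈ 10.0908, MB₂ = 2.5 + 0.376 = 2.876, so M₂ = 10.0908 × 2.876 ≈ 29.0211 billion.
ΔM = M₂ − M₁ = 29.0211 − 10.5933 = 18.4278 billion.

£18.43 billion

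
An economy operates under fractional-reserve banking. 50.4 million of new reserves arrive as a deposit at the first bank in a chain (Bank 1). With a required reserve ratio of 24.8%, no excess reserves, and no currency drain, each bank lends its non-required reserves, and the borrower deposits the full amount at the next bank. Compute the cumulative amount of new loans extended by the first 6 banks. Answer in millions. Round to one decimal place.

Bank i lends (1 − rr)^i of the original deposit: Bank 1 lends 50.4·0.7520 = 37.9008, Bank 2 lends 50.4·0.7520² ≈ 28.5014, and so on.
Summing a geometric series: total = 50.4·[0.7520·(1 − 0.7520^6) / (1 − 0.7520)] ≈ 125.1880 million.

125.2 million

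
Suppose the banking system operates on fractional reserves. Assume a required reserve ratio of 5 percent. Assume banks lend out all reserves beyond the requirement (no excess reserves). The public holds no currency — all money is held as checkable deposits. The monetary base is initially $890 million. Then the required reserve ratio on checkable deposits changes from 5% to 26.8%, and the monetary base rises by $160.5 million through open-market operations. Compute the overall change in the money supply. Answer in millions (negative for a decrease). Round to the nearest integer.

Before: m₁ = 1 / (0.05) = 20, MB₁ = 890, so M₁ = 20 × 890 = 17800 million.
After: m₂ = 1 / (0.268) ≈ 3.73134, MB₂ = 890 + 160.5 = 1050.5, so M₂ = 3.73134 × 1050.5 ≈ 3919.7727 million.
ΔM = M₂ − M₁ = 3919.7727 − 17800 = -13880.2273 million.

-13880 million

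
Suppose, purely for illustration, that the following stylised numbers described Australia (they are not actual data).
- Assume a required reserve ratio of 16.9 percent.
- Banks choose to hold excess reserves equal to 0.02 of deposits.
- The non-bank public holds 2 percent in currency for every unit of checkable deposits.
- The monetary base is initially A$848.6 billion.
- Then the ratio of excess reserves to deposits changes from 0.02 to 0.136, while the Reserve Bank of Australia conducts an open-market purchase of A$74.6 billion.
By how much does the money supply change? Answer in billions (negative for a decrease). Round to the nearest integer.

-1244 billion

Before: m₁ = (1 + 0.02) / (0.169 + 0.02 + 0.02) ≈ 4.8804, MB₁ = 848.6, so M₁ = 4.8804 × 848.6 ≈ 4141.5074 billion.
After: m₂ = (1 + 0.02) / (0.169 + 0.136 + 0.02) ≈ 3.1385, MB₂ = 848.6 + 74.6 = 923.2, so M₂ = 3.1385 × 923.2 = 2897.4632 billion.
ΔM = M₂ − M₁ = 2897.4632 − 4141.5074 = -1244.0442 billion.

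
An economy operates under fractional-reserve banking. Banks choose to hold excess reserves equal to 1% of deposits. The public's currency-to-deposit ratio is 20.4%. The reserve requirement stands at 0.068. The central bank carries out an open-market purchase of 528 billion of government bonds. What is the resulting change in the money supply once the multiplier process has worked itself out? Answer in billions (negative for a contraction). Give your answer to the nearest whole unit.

2254 billion

The money multiplier is m = (1 + c) / (rr + e + c) = (1 + 0.204) / (0.068 + 0.01 + 0.204) ≈ 4.2695.
The purchase adds 528 billion of base, so ΔM = m × ΔMB = 4.2695 × (+528) = 2254.296 billion.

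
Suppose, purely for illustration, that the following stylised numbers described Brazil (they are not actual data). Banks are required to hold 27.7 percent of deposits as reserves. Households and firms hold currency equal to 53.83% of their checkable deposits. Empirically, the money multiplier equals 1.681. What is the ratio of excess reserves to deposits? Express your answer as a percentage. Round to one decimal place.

Using m = 1.681. Since m = (1 + c)/(c + rr + e), the denominator satisfies c + rr + e = (1 + c)/m = (1 + 0.5383) / 1.681 ≈ 0.915110.
With c = 0.5383 and rr = 0.277, the ratio of excess reserves to deposits is 0.915110 − 0.5383 − 0.277 = 0.09981.

10.0%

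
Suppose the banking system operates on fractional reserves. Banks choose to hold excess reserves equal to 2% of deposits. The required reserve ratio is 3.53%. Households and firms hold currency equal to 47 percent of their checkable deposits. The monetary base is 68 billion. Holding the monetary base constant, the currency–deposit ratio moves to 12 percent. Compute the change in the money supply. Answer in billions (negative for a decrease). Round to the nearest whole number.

Initially m₁ = (1 + 0.47) / (0.0353 + 0.02 + 0.47) ≈ 2.7984, so M₁ = 2.7984 × 68 = 190.2912 billion.
After the change m₂ = (1 + 0.12) / (0.0353 + 0.02 + 0.12) ≈ 6.3890, so M₂ = 6.3890 × 68 = 434.452 billion.
ΔM = M₂ − M₁ = 434.452 − 190.2912 = 244.1608 billion.

244 billion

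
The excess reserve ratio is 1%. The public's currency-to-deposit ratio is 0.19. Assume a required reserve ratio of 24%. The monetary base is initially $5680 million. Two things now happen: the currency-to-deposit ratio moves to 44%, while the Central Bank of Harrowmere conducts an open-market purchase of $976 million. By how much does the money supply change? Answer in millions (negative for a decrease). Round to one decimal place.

Before: m₁ = (1 + 0.19) / (0.24 + 0.01 + 0.19) ≈ 2.704545, MB₁ = 5680, so M₁ = 2.704545 × 5680 = 15361.8156 million.
After: m₂ = (1 + 0.44) / (0.24 + 0.01 + 0.44) ≈ 2.086957, MB₂ = 5680 + 976 = 6656, so M₂ = 2.086957 × 6656 ≈ 13890.7858 million.
ΔM = M₂ − M₁ = 13890.7858 − 15361.8156 = -1471.0298 million.

-1471.0 million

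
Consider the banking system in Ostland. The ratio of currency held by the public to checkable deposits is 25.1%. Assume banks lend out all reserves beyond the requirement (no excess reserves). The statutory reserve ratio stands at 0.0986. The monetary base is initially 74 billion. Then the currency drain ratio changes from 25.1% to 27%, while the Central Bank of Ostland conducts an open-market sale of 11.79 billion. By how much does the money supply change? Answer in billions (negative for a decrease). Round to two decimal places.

-50.46 billion

Before: m₁ = (1 + 0.251) / (0.0986 + 0.251) ≈ 3.57838, MB₁ = 74, so M₁ = 3.57838 × 74 ≈ 264.8001 billion.
After: m₂ = (1 + 0.27) / (0.0986 + 0.27) ≈ 3.44547, MB₂ = 74 − 11.79 = 62.21, so M₂ = 3.44547 × 62.21 ≈ 214.3427 billion.
ΔM = M₂ − M₁ = 214.3427 − 264.8001 = -50.4574 billion.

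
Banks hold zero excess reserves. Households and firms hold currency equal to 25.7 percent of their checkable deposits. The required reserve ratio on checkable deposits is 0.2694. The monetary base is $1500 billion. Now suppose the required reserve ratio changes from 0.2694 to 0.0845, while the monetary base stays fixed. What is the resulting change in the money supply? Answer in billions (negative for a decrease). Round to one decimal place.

$1939.4 billion

Initially m₁ = (1 + 0.257) / (0.2694 + 0.257) ≈ 2.387918, so M₁ = 2.387918 × 1500 = 3581.877 billion.
After the change m₂ = (1 + 0.257) / (0.0845 + 0.257) ≈ 3.680820, so M₂ = 3.680820 × 1500 = 5521.23 billion.
ΔM = M₂ − M₁ = 5521.23 − 3581.877 = 1939.353 billion.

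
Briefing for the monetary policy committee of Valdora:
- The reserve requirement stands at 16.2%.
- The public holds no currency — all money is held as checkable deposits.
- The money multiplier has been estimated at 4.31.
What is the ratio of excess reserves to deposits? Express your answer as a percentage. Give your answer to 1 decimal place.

7.0%

Using m = 4.31. Since m = (1 + c)/(c + rr + e), the denominator satisfies c + rr + e = (1 + c)/m = (1 + 0) / 4.31 ≈ 0.232019.
With c = 0 and rr = 0.162, the ratio of excess reserves to deposits is 0.232019 − 0 − 0.162 = 0.070019.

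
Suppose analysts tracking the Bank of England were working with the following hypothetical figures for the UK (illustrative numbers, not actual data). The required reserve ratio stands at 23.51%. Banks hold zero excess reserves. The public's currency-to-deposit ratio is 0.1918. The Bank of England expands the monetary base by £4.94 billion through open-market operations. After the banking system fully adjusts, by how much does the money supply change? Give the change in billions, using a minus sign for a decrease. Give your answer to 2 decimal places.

The money multiplier is m = (1 + c) / (rr + c) = (1 + 0.1918) / (0.2351 + 0.1918) ≈ 2.7918.
The purchase adds 4.94 billion of base, so ΔM = m × ΔMB = 2.7918 × (+4.94) ≈ 13.7915 billion.

£13.79 billion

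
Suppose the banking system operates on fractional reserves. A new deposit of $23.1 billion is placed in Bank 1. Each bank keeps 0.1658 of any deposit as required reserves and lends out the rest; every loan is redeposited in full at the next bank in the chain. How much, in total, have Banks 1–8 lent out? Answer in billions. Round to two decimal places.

$88.97 billion

Bank i lends (1 − rr)^i of the original deposit: Bank 1 lends 23.1·0.8342 ≈ 19.2700, Bank 2 lends 23.1·0.8342² ≈ 16.0751, and so on.
Summing a geometric series: total = 23.1·[0.8342·(1 − 0.8342^8) / (1 − 0.8342)] ≈ 88.9687 billion.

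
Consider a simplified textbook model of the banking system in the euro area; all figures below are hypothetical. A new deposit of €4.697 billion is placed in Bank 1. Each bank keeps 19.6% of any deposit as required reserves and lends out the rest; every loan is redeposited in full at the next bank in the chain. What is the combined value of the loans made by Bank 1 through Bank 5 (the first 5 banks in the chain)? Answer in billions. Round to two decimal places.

€12.79 billion

Bank i lends (1 − rr)^i of the original deposit: Bank 1 lends 4.697·0.8040 ≈ 3.7764, Bank 2 lends 4.697·0.8040² ≈ 3.0362, and so on.
Summing a geometric series: total = 4.697·[0.8040·(1 − 0.8040^5) / (1 − 0.8040)] ≈ 12.7944 billion.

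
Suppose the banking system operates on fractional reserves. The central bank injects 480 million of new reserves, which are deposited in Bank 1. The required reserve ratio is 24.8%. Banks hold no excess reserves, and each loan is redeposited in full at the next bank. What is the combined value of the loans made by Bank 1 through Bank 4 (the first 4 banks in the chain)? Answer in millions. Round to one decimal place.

990.0 million

Bank i lends (1 − rr)^i of the original deposit: Bank 1 lends 480·0.7520 = 360.9600, Bank 2 lends 480·0.7520² ≈ 271.4419, and so on.
Summing a geometric series: total = 480·[0.7520·(1 − 0.7520^4) / (1 − 0.7520)] ≈ 990.0277 million.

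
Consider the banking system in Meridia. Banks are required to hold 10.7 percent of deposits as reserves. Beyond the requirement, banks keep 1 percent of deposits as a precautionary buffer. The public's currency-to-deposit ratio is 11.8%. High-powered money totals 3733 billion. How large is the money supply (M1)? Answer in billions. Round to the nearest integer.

17760 billion

The money multiplier is m = (1 + c) / (rr + e + c) = (1 + 0.118) / (0.107 + 0.01 + 0.118) ≈ 4.75745.
So M = m × MB = 4.75745 × 3733 ≈ 17759.5609 billion.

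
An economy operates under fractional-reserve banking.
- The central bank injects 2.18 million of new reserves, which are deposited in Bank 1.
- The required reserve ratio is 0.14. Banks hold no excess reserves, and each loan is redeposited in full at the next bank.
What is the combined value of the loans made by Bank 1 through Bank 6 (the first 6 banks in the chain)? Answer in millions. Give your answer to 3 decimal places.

Bank i lends (1 − rr)^i of the original deposit: Bank 1 lends 2.18·0.8600 = 1.8748, Bank 2 lends 2.18·0.8600² ≈ 1.6123, and so on.
Summing a geometric series: total = 2.18·[0.8600·(1 − 0.8600^6) / (1 − 0.8600)] ≈ 7.9737 million.

7.974 million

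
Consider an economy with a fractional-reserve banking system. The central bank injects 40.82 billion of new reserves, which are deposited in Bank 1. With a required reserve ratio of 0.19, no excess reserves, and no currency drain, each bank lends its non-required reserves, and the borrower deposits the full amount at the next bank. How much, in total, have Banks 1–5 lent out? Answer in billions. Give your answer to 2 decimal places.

Bank i lends (1 − rr)^i of the original deposit: Bank 1 lends 40.82·0.8100 = 33.0642, Bank 2 lends 40.82·0.8100² ≈ 26.7820, and so on.
Summing a geometric series: total = 40.82·[0.8100·(1 − 0.8100^5) / (1 − 0.8100)] ≈ 113.3443 billion.

113.34 billion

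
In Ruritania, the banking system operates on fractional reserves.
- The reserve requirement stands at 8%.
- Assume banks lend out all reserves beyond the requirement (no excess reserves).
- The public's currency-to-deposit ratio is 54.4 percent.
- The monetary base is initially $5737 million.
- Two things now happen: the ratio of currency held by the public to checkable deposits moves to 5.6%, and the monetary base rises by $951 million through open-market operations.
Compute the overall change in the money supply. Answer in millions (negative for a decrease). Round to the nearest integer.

Before: m₁ = (1 + 0.544) / (0.08 + 0.544) ≈ 2.47436, MB₁ = 5737, so M₁ = 2.47436 × 5737 ≈ 14195.4033 million.
After: m₂ = (1 + 0.056) / (0.08 + 0.056) ≈ 7.76471, MB₂ = 5737 + 951 = 6688, so M₂ = 7.76471 × 6688 ≈ 51930.3805 million.
ΔM = M₂ − M₁ = 51930.3805 − 14195.4033 = 37734.9772 million.

$37735 million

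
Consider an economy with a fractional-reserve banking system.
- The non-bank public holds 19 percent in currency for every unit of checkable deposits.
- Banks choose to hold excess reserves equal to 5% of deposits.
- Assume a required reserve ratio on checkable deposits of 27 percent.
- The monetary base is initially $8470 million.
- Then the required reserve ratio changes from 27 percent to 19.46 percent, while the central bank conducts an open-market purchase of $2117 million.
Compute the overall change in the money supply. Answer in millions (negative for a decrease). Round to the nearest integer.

Before: m₁ = (1 + 0.19) / (0.27 + 0.05 + 0.19) ≈ 2.333333, MB₁ = 8470, so M₁ = 2.333333 × 8470 ≈ 19763.3305 million.
After: m₂ = (1 + 0.19) / (0.1946 + 0.05 + 0.19) ≈ 2.738150, MB₂ = 8470 + 2117 = 10587, so M₂ = 2.738150 × 10587 ≈ 28988.7941 million.
ΔM = M₂ − M₁ = 28988.7941 − 19763.3305 = 9225.4636 million.

$9225 million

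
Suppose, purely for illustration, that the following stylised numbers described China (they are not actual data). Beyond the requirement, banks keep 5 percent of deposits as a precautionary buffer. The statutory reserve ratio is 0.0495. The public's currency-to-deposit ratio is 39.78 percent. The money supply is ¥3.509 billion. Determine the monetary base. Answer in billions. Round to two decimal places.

The money multiplier is m = (1 + c) / (rr + e + c) = (1 + 0.3978) / (0.0495 + 0.05 + 0.3978) ≈ 2.8108.
MB = M / m = 3.509 / 2.8108 ≈ 1.2484 billion.

¥1.25 billion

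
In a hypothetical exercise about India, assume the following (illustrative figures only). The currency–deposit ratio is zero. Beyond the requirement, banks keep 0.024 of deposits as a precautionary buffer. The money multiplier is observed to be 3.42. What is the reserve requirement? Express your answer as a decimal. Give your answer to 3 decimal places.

Using m = 3.42. Since m = (1 + c)/(c + rr + e), the denominator satisfies c + rr + e = (1 + c)/m = (1 + 0) / 3.42 ≈ 0.292398.
With c = 0 and e = 0.024, the reserve requirement is 0.292398 − 0 − 0.024 = 0.268398.

0.268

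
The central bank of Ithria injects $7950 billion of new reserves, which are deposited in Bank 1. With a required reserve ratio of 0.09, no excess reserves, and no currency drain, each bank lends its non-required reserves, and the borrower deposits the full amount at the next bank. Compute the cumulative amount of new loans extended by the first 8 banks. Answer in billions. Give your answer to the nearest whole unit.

Bank i lends (1 − rr)^i of the original deposit: Bank 1 lends 7950·0.9100 = 7234.5000, Bank 2 lends 7950·0.9100² = 6583.3950, and so on.
Summing a geometric series: total = 7950·[0.9100·(1 − 0.9100^8) / (1 − 0.9100)] ≈ 42582.8677 billion.

$42583 billion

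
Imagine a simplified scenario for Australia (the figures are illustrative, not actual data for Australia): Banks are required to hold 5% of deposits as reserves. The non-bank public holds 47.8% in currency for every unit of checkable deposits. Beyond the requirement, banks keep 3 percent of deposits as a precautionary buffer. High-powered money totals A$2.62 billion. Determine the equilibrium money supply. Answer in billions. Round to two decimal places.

A$6.94 billion

The money multiplier is m = (1 + c) / (rr + e + c) = (1 + 0.478) / (0.05 + 0.03 + 0.478) ≈ 2.6487.
So M = m × MB = 2.6487 × 2.62 ≈ 6.9396 billion.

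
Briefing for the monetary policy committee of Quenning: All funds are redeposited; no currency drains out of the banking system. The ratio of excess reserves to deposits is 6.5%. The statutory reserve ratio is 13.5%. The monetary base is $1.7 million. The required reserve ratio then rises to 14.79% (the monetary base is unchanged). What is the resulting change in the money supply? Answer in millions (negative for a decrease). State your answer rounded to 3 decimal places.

-0.515 million

Initially m₁ = 1 / (0.135 + 0.065) = 5, so M₁ = 5 × 1.7 = 8.5 million.
After the change m₂ = 1 / (0.1479 + 0.065) ≈ 4.69704, so M₂ = 4.69704 × 1.7 ≈ 7.985 million.
ΔM = M₂ − M₁ = 7.985 − 8.5 = -0.515 million.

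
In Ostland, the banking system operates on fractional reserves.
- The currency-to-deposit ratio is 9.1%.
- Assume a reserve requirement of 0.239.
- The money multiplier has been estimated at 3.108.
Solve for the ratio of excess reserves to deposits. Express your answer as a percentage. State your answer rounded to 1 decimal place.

Using m = 3.108. Since m = (1 + c)/(c + rr + e), the denominator satisfies c + rr + e = (1 + c)/m = (1 + 0.091) / 3.108 ≈ 0.351030.
With c = 0.091 and rr = 0.239, the ratio of excess reserves to deposits is 0.351030 − 0.091 − 0.239 = 0.02103.

2.1%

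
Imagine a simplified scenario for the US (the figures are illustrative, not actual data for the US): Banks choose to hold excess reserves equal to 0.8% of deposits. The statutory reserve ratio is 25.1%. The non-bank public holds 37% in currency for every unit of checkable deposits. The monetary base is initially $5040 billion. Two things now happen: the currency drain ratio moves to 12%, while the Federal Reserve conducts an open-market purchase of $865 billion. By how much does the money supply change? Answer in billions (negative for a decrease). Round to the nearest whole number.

$6473 billion

Before: m₁ = (1 + 0.37) / (0.251 + 0.008 + 0.37) ≈ 2.17806, MB₁ = 5040, so M₁ = 2.17806 × 5040 = 10977.4224 billion.
After: m₂ = (1 + 0.12) / (0.251 + 0.008 + 0.12) ≈ 2.95515, MB₂ = 5040 + 865 = 5905, so M₂ = 2.95515 × 5905 ≈ 17450.1608 billion.
ΔM = M₂ − M₁ = 17450.1608 − 10977.4224 = 6472.7384 billion.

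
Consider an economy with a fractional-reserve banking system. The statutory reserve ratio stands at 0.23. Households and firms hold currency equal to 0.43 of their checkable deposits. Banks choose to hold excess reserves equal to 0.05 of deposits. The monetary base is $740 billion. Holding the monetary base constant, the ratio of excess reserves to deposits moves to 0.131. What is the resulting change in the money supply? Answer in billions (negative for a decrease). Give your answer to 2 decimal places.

Initially m₁ = (1 + 0.43) / (0.23 + 0.05 + 0.43) ≈ 2.014085, so M₁ = 2.014085 × 740 = 1490.4229 billion.
After the change m₂ = (1 + 0.43) / (0.23 + 0.131 + 0.43) ≈ 1.807838, so M₂ = 1.807838 × 740 ≈ 1337.8001 billion.
ΔM = M₂ − M₁ = 1337.8001 − 1490.4229 = -152.6228 billion.

-152.62 billion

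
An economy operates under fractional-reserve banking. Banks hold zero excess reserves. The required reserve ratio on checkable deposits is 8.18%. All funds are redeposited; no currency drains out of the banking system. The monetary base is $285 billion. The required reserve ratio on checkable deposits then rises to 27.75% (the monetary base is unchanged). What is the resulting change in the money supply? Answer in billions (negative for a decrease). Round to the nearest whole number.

-2457 billion

Initially m₁ = 1 / (0.0818) ≈ 12.2249, so M₁ = 12.2249 × 285 = 3484.0965 billion.
After the change m₂ = 1 / (0.2775) ≈ 3.6036, so M₂ = 3.6036 × 285 = 1027.026 billion.
ΔM = M₂ − M₁ = 1027.026 − 3484.0965 = -2457.0705 billion.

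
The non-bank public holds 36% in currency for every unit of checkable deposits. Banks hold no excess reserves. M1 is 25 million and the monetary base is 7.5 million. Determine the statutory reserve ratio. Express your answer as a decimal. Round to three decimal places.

Using m = M/MB = 25/7.5 ≈ 3.333333. Since m = (1 + c)/(c + rr + e), the denominator satisfies c + rr + e = (1 + c)/m = (1 + 0.36) / 3.333333 ≈ 0.408000.
With c = 0.36 and e = 0, the statutory reserve ratio is 0.408000 − 0.36 − 0 = 0.048.

0.048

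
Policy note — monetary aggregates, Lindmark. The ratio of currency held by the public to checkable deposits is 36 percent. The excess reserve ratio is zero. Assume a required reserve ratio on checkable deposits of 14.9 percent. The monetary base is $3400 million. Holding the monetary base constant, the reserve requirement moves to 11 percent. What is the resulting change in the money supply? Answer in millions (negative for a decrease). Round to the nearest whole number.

Initially m₁ = (1 + 0.36) / (0.149 + 0.36) ≈ 2.67191, so M₁ = 2.67191 × 3400 = 9084.494 million.
After the change m₂ = (1 + 0.36) / (0.11 + 0.36) ≈ 2.89362, so M₂ = 2.89362 × 3400 = 9838.308 million.
ΔM = M₂ − M₁ = 9838.308 − 9084.494 = 753.814 million.

$754 million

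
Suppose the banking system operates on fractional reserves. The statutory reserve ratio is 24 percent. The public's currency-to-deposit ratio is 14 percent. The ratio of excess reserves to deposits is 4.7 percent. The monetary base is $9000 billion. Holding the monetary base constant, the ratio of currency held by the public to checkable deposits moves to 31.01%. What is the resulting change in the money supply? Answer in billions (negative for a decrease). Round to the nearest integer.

-4281 billion

Initially m₁ = (1 + 0.14) / (0.24 + 0.047 + 0.14) ≈ 2.66979, so M₁ = 2.66979 × 9000 = 24028.11 billion.
After the change m₂ = (1 + 0.3101) / (0.24 + 0.047 + 0.3101) ≈ 2.19410, so M₂ = 2.19410 × 9000 = 19746.9 billion.
ΔM = M₂ − M₁ = 19746.9 − 24028.11 = -4281.21 billion.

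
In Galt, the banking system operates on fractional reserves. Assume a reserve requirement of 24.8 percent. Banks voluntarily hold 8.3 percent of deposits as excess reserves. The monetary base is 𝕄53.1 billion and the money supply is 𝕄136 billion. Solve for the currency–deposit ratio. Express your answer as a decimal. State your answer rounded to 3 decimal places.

0.098

Using m = M/MB = 136/53.1 ≈ 2.561205. From m = (1 + c)/(c + rr + e), rearranging gives 1 + c = m·(c + rr + e), so c·(1 − m) = m·(rr + e) − 1.
Hence c = [m·(rr + e) − 1]/(1 − m) = [2.561205 × (0.248 + 0.083) − 1] / (1 − 2.561205) ≈ 0.097515.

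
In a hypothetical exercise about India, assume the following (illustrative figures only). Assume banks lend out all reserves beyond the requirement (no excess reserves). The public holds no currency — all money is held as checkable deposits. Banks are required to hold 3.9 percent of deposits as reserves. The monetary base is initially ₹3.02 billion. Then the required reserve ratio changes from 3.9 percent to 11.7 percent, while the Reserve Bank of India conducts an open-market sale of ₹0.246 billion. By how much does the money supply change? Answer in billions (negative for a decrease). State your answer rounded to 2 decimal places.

-53.73 billion

Before: m₁ = 1 / (0.039) ≈ 25.6410, MB₁ = 3.02, so M₁ = 25.6410 × 3.02 ≈ 77.4358 billion.
After: m₂ = 1 / (0.117) ≈ 8.5470, MB₂ = 3.02 − 0.246 = 2.774, so M₂ = 8.5470 × 2.774 ≈ 23.7094 billion.
ΔM = M₂ − M₁ = 23.7094 − 77.4358 = -53.7264 billion.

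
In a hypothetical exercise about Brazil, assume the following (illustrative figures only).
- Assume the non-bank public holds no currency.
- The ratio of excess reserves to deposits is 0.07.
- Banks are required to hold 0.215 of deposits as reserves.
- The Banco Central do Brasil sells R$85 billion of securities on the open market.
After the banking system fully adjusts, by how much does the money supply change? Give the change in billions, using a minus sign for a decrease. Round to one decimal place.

The money multiplier is m = 1 / (rr + e) = 1 / (0.215 + 0.07) ≈ 3.5088.
The sale removes 85 billion of base, so ΔM = m × ΔMB = 3.5088 × (−85) = -298.248 billion.

-298.2 billion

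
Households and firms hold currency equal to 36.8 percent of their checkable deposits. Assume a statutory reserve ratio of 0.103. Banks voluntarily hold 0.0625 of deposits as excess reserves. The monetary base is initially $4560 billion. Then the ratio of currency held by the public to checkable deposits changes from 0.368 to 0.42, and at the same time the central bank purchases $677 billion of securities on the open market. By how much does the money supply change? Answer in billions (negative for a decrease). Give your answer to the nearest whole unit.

Before: m₁ = (1 + 0.368) / (0.103 + 0.0625 + 0.368) ≈ 2.56420, MB₁ = 4560, so M₁ = 2.56420 × 4560 = 11692.752 billion.
After: m₂ = (1 + 0.42) / (0.103 + 0.0625 + 0.42) ≈ 2.42528, MB₂ = 4560 + 677 = 5237, so M₂ = 2.42528 × 5237 ≈ 12701.1914 billion.
ΔM = M₂ − M₁ = 12701.1914 − 11692.752 = 1008.4394 billion.

$1008 billion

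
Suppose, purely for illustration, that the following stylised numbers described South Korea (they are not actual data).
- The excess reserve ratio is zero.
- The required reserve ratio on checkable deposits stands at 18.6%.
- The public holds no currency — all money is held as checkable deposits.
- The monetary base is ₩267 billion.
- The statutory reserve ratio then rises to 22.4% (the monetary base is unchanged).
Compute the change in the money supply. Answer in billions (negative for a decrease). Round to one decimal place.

Initially m₁ = 1 / (0.186) ≈ 5.37634, so M₁ = 5.37634 × 267 ≈ 1435.4828 billion.
After the change m₂ = 1 / (0.224) ≈ 4.46429, so M₂ = 4.46429 × 267 ≈ 1191.9654 billion.
ΔM = M₂ − M₁ = 1191.9654 − 1435.4828 = -243.5174 billion.

-243.5 billion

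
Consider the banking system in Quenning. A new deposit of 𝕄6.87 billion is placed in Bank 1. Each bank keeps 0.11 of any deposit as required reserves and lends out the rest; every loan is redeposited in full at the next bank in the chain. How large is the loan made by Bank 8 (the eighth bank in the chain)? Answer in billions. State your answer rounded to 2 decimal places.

𝕄2.70 billion

Each bank lends a fraction (1 − rr) = 0.8900 of the deposit it receives, so Bank 8 receives 6.87·0.8900^7 and lends 6.87·0.8900^8 ≈ 2.7044 billion.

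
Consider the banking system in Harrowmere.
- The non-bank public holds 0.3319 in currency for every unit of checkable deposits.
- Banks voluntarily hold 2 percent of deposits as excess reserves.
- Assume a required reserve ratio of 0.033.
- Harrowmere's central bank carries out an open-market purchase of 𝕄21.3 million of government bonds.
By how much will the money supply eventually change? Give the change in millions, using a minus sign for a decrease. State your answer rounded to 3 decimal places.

The money multiplier is m = (1 + c) / (rr + e + c) = (1 + 0.3319) / (0.033 + 0.02 + 0.3319) ≈ 3.460379.
The purchase adds 21.3 million of base, so ΔM = m × ΔMB = 3.460379 × (+21.3) ≈ 73.7061 million.

𝕄73.706 million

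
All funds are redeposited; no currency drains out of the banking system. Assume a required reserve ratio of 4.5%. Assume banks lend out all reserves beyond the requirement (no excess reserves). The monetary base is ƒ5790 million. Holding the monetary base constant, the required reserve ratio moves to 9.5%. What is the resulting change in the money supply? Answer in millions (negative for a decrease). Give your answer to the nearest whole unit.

-67719 million

Initially m₁ = 1 / (0.045) ≈ 22.22222, so M₁ = 22.22222 × 5790 = 128666.6538 million.
After the change m₂ = 1 / (0.095) ≈ 10.52632, so M₂ = 10.52632 × 5790 = 60947.3928 million.
ΔM = M₂ − M₁ = 60947.3928 − 128666.6538 = -67719.261 million.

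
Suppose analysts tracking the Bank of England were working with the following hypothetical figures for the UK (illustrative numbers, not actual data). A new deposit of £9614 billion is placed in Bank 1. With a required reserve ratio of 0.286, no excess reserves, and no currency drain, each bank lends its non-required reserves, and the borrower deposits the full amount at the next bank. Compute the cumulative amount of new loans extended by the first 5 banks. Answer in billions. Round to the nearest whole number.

£19548 billion

Bank i lends (1 − rr)^i of the original deposit: Bank 1 lends 9614·0.7140 = 6864.3960, Bank 2 lends 9614·0.7140² ≈ 4901.1787, and so on.
Summing a geometric series: total = 9614·[0.7140·(1 − 0.7140^5) / (1 − 0.7140)] ≈ 19547.6190 billion.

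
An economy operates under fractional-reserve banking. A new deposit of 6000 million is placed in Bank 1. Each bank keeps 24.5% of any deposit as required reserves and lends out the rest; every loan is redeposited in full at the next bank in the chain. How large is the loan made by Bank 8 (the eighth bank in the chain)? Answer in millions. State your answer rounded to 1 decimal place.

Each bank lends a fraction (1 − rr) = 0.7550 of the deposit it receives, so Bank 8 receives 6000·0.7550^7 and lends 6000·0.7550^8 ≈ 633.4712 million.

633.5 million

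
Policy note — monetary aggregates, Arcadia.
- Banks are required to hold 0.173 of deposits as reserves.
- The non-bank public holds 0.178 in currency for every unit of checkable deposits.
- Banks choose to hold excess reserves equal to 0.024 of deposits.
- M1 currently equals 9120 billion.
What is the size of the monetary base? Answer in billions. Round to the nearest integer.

The money multiplier is m = (1 + c) / (rr + e + c) = (1 + 0.178) / (0.173 + 0.024 + 0.178) ≈ 3.14133.
MB = M / m = 9120 / 3.14133 ≈ 2903.2289 billion.

2903 billion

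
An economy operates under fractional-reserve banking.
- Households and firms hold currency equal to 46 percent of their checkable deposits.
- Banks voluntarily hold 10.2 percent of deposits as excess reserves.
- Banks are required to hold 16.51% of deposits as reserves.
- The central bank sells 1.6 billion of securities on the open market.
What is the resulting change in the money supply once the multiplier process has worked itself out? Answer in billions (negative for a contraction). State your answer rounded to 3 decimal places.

-3.213 billion

The money multiplier is m = (1 + c) / (rr + e + c) = (1 + 0.46) / (0.1651 + 0.102 + 0.46) ≈ 2.00798.
The sale removes 1.6 billion of base, so ΔM = m × ΔMB = 2.00798 × (−1.6) ≈ -3.2128 billion.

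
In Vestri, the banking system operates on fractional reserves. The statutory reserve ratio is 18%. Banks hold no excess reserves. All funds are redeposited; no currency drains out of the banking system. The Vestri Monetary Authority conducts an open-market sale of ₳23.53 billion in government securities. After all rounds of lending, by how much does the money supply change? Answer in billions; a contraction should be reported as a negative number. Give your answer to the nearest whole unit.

The simple money multiplier is m = 1/rr = 1/0.18 ≈ 5.5556.
An open-market sale reduces the monetary base by 23.53 billion, so ΔM = m × ΔMB = 5.5556 × (−23.53) ≈ -130.7233 billion.

-131 billion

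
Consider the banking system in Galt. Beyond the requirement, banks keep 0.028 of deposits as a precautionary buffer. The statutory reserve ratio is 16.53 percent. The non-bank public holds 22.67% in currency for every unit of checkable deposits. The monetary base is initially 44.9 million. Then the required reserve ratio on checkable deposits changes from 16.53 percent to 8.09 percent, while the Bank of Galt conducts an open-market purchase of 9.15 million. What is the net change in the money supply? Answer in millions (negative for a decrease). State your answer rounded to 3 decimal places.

Before: m₁ = (1 + 0.2267) / (0.1653 + 0.028 + 0.2267) ≈ 2.920714, MB₁ = 44.9, so M₁ = 2.920714 × 44.9 ≈ 131.1401 million.
After: m₂ = (1 + 0.2267) / (0.0809 + 0.028 + 0.2267) ≈ 3.655244, MB₂ = 44.9 + 9.15 = 54.05, so M₂ = 3.655244 × 54.05 ≈ 197.5659 million.
ΔM = M₂ − M₁ = 197.5659 − 131.1401 = 66.4258 million.

66.426 million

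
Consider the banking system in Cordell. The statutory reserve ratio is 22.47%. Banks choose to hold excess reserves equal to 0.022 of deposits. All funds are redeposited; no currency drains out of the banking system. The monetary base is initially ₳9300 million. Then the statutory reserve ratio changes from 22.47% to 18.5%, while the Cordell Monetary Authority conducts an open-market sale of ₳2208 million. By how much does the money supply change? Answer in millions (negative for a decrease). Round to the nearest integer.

Before: m₁ = 1 / (0.2247 + 0.022) ≈ 4.05351, MB₁ = 9300, so M₁ = 4.05351 × 9300 = 37697.643 million.
After: m₂ = 1 / (0.185 + 0.022) ≈ 4.83092, MB₂ = 9300 − 2208 = 7092, so M₂ = 4.83092 × 7092 ≈ 34260.8846 million.
ΔM = M₂ − M₁ = 34260.8846 − 37697.643 = -3436.7584 million.

-3437 million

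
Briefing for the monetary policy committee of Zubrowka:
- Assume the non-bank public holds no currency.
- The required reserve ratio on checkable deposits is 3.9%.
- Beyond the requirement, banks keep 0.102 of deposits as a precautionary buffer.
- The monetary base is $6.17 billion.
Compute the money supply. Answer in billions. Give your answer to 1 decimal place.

The money multiplier is m = 1 / (rr + e) = 1 / (0.039 + 0.102) ≈ 7.0922.
So M = m × MB = 7.0922 × 6.17 ≈ 43.7589 billion.

$43.8 billion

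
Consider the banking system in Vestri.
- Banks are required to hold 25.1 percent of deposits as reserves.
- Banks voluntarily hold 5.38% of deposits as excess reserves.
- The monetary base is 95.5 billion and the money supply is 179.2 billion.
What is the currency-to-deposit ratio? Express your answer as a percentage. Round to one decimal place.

Using m = M/MB = 179.2/95.5 ≈ 1.876440. From m = (1 + c)/(c + rr + e), rearranging gives 1 + c = m·(c + rr + e), so c·(1 − m) = m·(rr + e) − 1.
Hence c = [m·(rr + e) − 1]/(1 − m) = [1.876440 × (0.251 + 0.0538) − 1] / (1 − 1.876440) ≈ 0.488409.

48.8%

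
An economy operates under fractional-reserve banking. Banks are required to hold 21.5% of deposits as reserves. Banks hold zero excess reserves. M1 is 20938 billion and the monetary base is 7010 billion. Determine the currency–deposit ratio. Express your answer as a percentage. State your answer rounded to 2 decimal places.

18.01%

Using m = M/MB = 20938/7010 ≈ 2.986876. From m = (1 + c)/(c + rr + e), rearranging gives 1 + c = m·(c + rr + e), so c·(1 − m) = m·(rr + e) − 1.
Hence c = [m·(rr + e) − 1]/(1 − m) = [2.986876 × (0.215 + 0) − 1] / (1 − 2.986876) ≈ 0.180093.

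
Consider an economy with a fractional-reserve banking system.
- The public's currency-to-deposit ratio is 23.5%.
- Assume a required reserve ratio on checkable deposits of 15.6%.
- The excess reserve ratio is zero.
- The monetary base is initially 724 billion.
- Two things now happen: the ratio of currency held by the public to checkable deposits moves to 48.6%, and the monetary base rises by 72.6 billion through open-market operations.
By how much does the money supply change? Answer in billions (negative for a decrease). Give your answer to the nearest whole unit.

-443 billion

Before: m₁ = (1 + 0.235) / (0.156 + 0.235) ≈ 3.1586, MB₁ = 724, so M₁ = 3.1586 × 724 = 2286.8264 billion.
After: m₂ = (1 + 0.486) / (0.156 + 0.486) ≈ 2.3146, MB₂ = 724 + 72.6 = 796.6, so M₂ = 2.3146 × 796.6 ≈ 1843.8104 billion.
ΔM = M₂ − M₁ = 1843.8104 − 2286.8264 = -443.016 billion.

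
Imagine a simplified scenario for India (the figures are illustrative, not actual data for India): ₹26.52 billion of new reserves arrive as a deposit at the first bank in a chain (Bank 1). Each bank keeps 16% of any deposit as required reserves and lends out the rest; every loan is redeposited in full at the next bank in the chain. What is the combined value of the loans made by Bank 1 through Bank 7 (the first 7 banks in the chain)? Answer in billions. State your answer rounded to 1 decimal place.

₹98.1 billion

Bank i lends (1 − rr)^i of the original deposit: Bank 1 lends 26.52·0.8400 = 22.2768, Bank 2 lends 26.52·0.8400² ≈ 18.7125, and so on.
Summing a geometric series: total = 26.52·[0.8400·(1 − 0.8400^7) / (1 − 0.8400)] ≈ 98.1446 billion.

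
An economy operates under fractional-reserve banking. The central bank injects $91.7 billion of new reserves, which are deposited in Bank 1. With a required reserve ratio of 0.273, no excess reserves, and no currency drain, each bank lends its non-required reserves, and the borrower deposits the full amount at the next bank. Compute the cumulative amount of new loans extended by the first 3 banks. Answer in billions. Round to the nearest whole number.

$150 billion

Bank i lends (1 − rr)^i of the original deposit: Bank 1 lends 91.7·0.7270 = 66.6659, Bank 2 lends 91.7·0.7270² ≈ 48.4661, and so on.
Summing a geometric series: total = 91.7·[0.7270·(1 − 0.7270^3) / (1 − 0.7270)] ≈ 150.3669 billion.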